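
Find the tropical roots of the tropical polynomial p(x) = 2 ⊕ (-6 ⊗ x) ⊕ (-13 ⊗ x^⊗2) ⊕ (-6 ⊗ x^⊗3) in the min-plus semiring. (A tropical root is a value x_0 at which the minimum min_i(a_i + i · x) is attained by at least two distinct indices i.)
Roots: {-7, 7, 8}

Each tropical root is a break point of the lower envelope of the lines y = a_i + i · x (there are 4 lines, with slopes 0, 1, ..., 3). Only the lines that attain the minimum somewhere contribute to roots; other lines are dominated. Here the surviving (envelope) indices are i = 3, i = 2, i = 1, i = 0.
Intersections between consecutive envelope lines give the roots: for adjacent envelope indices i < j the intersection is x = (a_i − a_j) / (j − i). Reading off the sorted break points: {-7, 7, 8}.
Verification: at each break x_0, at least two indices attain the minimum of min_i(a_i + i · x_0).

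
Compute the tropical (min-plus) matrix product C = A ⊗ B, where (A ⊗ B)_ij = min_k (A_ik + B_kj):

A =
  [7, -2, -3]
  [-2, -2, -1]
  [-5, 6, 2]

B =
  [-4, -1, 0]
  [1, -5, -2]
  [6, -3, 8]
A ⊗ B =
  [-1, -7, -4]
  [-6, -7, -4]
  [-9, -6, -5]

Apply the min-plus product entry-by-entry:
  C[0][0] = min over k of (A[0][0] + B[0][0] = 7 + -4 = 3, A[0][1] + B[1][0] = -2 + 1 = -1, A[0][2] + B[2][0] = -3 + 6 = 3) = -1 (attained at k = 1)
  C[0][1] = min over k of (A[0][0] + B[0][1] = 7 + -1 = 6, A[0][1] + B[1][1] = -2 + -5 = -7, A[0][2] + B[2][1] = -3 + -3 = -6) = -7 (attained at k = 1)
  C[0][2] = min over k of (A[0][0] + B[0][2] = 7 + 0 = 7, A[0][1] + B[1][2] = -2 + -2 = -4, A[0][2] + B[2][2] = -3 + 8 = 5) = -4 (attained at k = 1)
  C[1][0] = min over k of (A[1][0] + B[0][0] = -2 + -4 = -6, A[1][1] + B[1][0] = -2 + 1 = -1, A[1][2] + B[2][0] = -1 + 6 = 5) = -6 (attained at k = 0)
  C[1][1] = min over k of (A[1][0] + B[0][1] = -2 + -1 = -3, A[1][1] + B[1][1] = -2 + -5 = -7, A[1][2] + B[2][1] = -1 + -3 = -4) = -7 (attained at k = 1)
  C[1][2] = min over k of (A[1][0] + B[0][2] = -2 + 0 = -2, A[1][1] + B[1][2] = -2 + -2 = -4, A[1][2] + B[2][2] = -1 + 8 = 7) = -4 (attained at k = 1)
  C[2][0] = min over k of (A[2][0] + B[0][0] = -5 + -4 = -9, A[2][1] + B[1][0] = 6 + 1 = 7, A[2][2] + B[2][0] = 2 + 6 = 8) = -9 (attained at k = 0)
  C[2][1] = min over k of (A[2][0] + B[0][1] = -5 + -1 = -6, A[2][1] + B[1][1] = 6 + -5 = 1, A[2][2] + B[2][1] = 2 + -3 = -1) = -6 (attained at k = 0)
  C[2][2] = min over k of (A[2][0] + B[0][2] = -5 + 0 = -5, A[2][1] + B[1][2] = 6 + -2 = 4, A[2][2] + B[2][2] = 2 + 8 = 10) = -5 (attained at k = 0)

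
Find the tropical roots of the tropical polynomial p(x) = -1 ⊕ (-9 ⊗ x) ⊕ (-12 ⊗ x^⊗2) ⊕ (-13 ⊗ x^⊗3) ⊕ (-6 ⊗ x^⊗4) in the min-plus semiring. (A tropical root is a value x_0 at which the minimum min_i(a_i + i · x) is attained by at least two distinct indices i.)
Roots: {-7, 1, 3, 8}

Each tropical root is a break point of the lower envelope of the lines y = a_i + i · x (there are 5 lines, with slopes 0, 1, ..., 4). Only the lines that attain the minimum somewhere contribute to roots; other lines are dominated. Here the surviving (envelope) indices are i = 4, i = 3, i = 2, i = 1, i = 0.
Intersections between consecutive envelope lines give the roots: for adjacent envelope indices i < j the intersection is x = (a_i − a_j) / (j − i). Reading off the sorted break points: {-7, 1, 3, 8}.
Verification: at each break x_0, at least two indices attain the minimum of min_i(a_i + i · x_0).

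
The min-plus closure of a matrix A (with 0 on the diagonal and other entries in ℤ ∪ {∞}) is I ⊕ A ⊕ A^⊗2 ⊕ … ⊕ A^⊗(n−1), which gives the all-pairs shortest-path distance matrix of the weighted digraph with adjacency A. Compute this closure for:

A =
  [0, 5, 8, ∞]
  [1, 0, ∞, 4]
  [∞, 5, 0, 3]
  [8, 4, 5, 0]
Closure =
  [0, 5, 8, 9]
  [1, 0, 9, 4]
  [6, 5, 0, 3]
  [5, 4, 5, 0]

This is the Floyd-Warshall all-pairs shortest-path computation. For each intermediate vertex k = 0, 1, …, 3, update dist[i][j] ← min(dist[i][j], dist[i][k] + dist[k][j]). The final matrix gives, for each (i, j), the minimum total weight of any directed path from i to j (possibly empty when i = j).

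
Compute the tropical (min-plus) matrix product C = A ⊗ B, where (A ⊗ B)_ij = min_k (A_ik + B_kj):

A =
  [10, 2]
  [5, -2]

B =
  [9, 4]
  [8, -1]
A ⊗ B =
  [10, 1]
  [6, -3]

Apply the min-plus product entry-by-entry:
  C[0][0] = min over k of (A[0][0] + B[0][0] = 10 + 9 = 19, A[0][1] + B[1][0] = 2 + 8 = 10) = 10 (attained at k = 1)
  C[0][1] = min over k of (A[0][0] + B[0][1] = 10 + 4 = 14, A[0][1] + B[1][1] = 2 + -1 = 1) = 1 (attained at k = 1)
  C[1][0] = min over k of (A[1][0] + B[0][0] = 5 + 9 = 14, A[1][1] + B[1][0] = -2 + 8 = 6) = 6 (attained at k = 1)
  C[1][1] = min over k of (A[1][0] + B[0][1] = 5 + 4 = 9, A[1][1] + B[1][1] = -2 + -1 = -3) = -3 (attained at k = 1)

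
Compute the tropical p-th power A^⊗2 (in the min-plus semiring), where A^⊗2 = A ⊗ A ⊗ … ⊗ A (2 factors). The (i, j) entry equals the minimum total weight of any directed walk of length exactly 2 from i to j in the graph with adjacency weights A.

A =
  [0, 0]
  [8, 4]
A^⊗2 =
  [0, 0]
  [8, 8]

Each entry (A^⊗2)_ij equals the minimum over all length-2 walks i = v_0 → v_1 → … → v_2 = j of Σ_t A[v_t][v_{t+1}]. For example, for (i, j) = (0, 1) we minimise over 2 possible intermediate vertex sequences; the minimum is 0, attained along the walk 0 → 0 → 1.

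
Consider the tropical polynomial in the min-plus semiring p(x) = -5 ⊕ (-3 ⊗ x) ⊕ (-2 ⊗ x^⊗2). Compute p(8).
p(8) = -5

A tropical monomial a ⊗ x^⊗i evaluates to a + i · x. Evaluating each term at x = 8:
  Term 0 contributes -5 + 0 · 8 = -5
  Term 1 contributes -3 + 1 · 8 = 5
  Term 2 contributes -2 + 2 · 8 = 14
p(8) = ⊕ of these = min[-5, 5, 14] = -5.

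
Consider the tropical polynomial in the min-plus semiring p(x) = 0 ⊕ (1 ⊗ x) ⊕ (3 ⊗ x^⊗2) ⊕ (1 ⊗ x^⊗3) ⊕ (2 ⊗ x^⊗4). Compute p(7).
p(7) = 0

A tropical monomial a ⊗ x^⊗i evaluates to a + i · x. Evaluating each term at x = 7:
  Term 0 contributes 0 + 0 · 7 = 0
  Term 1 contributes 1 + 1 · 7 = 8
  Term 2 contributes 3 + 2 · 7 = 17
  Term 3 contributes 1 + 3 · 7 = 22
  Term 4 contributes 2 + 4 · 7 = 30
p(7) = ⊕ of these = min[0, 8, 17, 22, 30] = 0.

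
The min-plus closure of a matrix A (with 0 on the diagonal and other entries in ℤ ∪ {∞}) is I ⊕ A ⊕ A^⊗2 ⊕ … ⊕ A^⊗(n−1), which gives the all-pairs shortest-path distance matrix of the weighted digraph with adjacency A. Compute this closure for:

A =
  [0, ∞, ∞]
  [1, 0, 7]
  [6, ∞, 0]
Closure =
  [0, ∞, ∞]
  [1, 0, 7]
  [6, ∞, 0]

This is the Floyd-Warshall all-pairs shortest-path computation. For each intermediate vertex k = 0, 1, …, 2, update dist[i][j] ← min(dist[i][j], dist[i][k] + dist[k][j]). The final matrix gives, for each (i, j), the minimum total weight of any directed path from i to j (possibly empty when i = j).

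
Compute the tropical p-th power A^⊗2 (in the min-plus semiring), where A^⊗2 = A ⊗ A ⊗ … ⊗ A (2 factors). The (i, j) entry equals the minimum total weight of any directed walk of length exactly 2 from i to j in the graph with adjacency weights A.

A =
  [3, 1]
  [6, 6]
A^⊗2 =
  [6, 4]
  [9, 7]

Each entry (A^⊗2)_ij equals the minimum over all length-2 walks i = v_0 → v_1 → … → v_2 = j of Σ_t A[v_t][v_{t+1}]. For example, for (i, j) = (0, 1) we minimise over 2 possible intermediate vertex sequences; the minimum is 4, attained along the walk 0 → 0 → 1.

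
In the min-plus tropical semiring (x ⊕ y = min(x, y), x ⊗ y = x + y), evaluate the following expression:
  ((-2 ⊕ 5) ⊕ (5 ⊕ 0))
((-2 ⊕ 5) ⊕ (5 ⊕ 0)) = -2

Expand innermost to outermost. Recall ⊕ takes the minimum of its arguments and ⊗ takes their sum. Working out the expression ((-2 ⊕ 5) ⊕ (5 ⊕ 0)) gives -2.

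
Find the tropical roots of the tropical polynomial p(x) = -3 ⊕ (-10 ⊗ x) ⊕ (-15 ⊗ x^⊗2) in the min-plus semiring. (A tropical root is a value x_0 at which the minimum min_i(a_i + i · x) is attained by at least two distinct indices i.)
Roots: {5, 7}

Each tropical root is a break point of the lower envelope of the lines y = a_i + i · x (there are 3 lines, with slopes 0, 1, ..., 2). Only the lines that attain the minimum somewhere contribute to roots; other lines are dominated. Here the surviving (envelope) indices are i = 2, i = 1, i = 0.
Intersections between consecutive envelope lines give the roots: for adjacent envelope indices i < j the intersection is x = (a_i − a_j) / (j − i). Reading off the sorted break points: {5, 7}.
Verification: at each break x_0, at least two indices attain the minimum of min_i(a_i + i · x_0).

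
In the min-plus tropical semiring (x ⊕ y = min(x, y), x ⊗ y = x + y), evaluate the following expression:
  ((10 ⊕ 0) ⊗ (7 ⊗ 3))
((10 ⊕ 0) ⊗ (7 ⊗ 3)) = 10

Expand innermost to outermost. Recall ⊕ takes the minimum of its arguments and ⊗ takes their sum. Working out the expression ((10 ⊕ 0) ⊗ (7 ⊗ 3)) gives 10.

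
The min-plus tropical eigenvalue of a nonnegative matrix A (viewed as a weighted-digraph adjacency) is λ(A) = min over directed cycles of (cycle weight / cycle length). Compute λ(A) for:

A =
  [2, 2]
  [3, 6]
λ(A) = 2

Enumerate directed cycles and compute their means (weight / length). Sample:
  cycle 0 → 0: weight = 2, length = 1, mean = 2/1 ≈ 2.000
  cycle 1 → 1: weight = 6, length = 1, mean = 6/1 ≈ 6.000
  cycle 0 → 1 → 0: weight = 5, length = 2, mean = 5/2 ≈ 2.500
  cycle 1 → 0 → 1: weight = 5, length = 2, mean = 5/2 ≈ 2.500
Minimum mean = 2.000, attained e.g. along the cycle 0 → 0 with weight 2 and length 1. So λ(A) = 2/1 = 2.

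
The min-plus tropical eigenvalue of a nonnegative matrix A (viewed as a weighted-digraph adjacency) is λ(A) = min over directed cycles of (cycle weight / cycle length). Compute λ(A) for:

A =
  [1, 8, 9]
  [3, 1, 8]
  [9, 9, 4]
λ(A) = 1

Enumerate directed cycles and compute their means (weight / length). Sample:
  cycle 0 → 0: weight = 1, length = 1, mean = 1/1 ≈ 1.000
  cycle 1 → 1: weight = 1, length = 1, mean = 1/1 ≈ 1.000
  cycle 2 → 2: weight = 4, length = 1, mean = 4/1 ≈ 4.000
  cycle 0 → 1 → 0: weight = 11, length = 2, mean = 11/2 ≈ 5.500
  cycle 0 → 2 → 0: weight = 18, length = 2, mean = 18/2 ≈ 9.000
  cycle 1 → 0 → 1: weight = 11, length = 2, mean = 11/2 ≈ 5.500
Minimum mean = 1.000, attained e.g. along the cycle 0 → 0 with weight 1 and length 1. So λ(A) = 1/1 = 1.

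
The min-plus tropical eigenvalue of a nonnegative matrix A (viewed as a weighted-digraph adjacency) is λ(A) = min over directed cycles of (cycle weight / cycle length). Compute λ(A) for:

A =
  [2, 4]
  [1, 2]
λ(A) = 2

Enumerate directed cycles and compute their means (weight / length). Sample:
  cycle 0 → 0: weight = 2, length = 1, mean = 2/1 ≈ 2.000
  cycle 1 → 1: weight = 2, length = 1, mean = 2/1 ≈ 2.000
  cycle 0 → 1 → 0: weight = 5, length = 2, mean = 5/2 ≈ 2.500
  cycle 1 → 0 → 1: weight = 5, length = 2, mean = 5/2 ≈ 2.500
Minimum mean = 2.000, attained e.g. along the cycle 0 → 0 with weight 2 and length 1. So λ(A) = 2/1 = 2.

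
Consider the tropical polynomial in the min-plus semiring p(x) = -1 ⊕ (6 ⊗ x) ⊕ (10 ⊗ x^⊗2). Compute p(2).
p(2) = -1

A tropical monomial a ⊗ x^⊗i evaluates to a + i · x. Evaluating each term at x = 2:
  Term 0 contributes -1 + 0 · 2 = -1
  Term 1 contributes 6 + 1 · 2 = 8
  Term 2 contributes 10 + 2 · 2 = 14
p(2) = ⊕ of these = min[-1, 8, 14] = -1.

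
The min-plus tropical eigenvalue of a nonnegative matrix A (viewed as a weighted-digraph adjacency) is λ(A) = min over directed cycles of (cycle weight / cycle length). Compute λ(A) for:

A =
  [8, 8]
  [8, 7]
λ(A) = 7

Enumerate directed cycles and compute their means (weight / length). Sample:
  cycle 0 → 0: weight = 8, length = 1, mean = 8/1 ≈ 8.000
  cycle 1 → 1: weight = 7, length = 1, mean = 7/1 ≈ 7.000
  cycle 0 → 1 → 0: weight = 16, length = 2, mean = 16/2 ≈ 8.000
  cycle 1 → 0 → 1: weight = 16, length = 2, mean = 16/2 ≈ 8.000
Minimum mean = 7.000, attained e.g. along the cycle 1 → 1 with weight 7 and length 1. So λ(A) = 7/1 = 7.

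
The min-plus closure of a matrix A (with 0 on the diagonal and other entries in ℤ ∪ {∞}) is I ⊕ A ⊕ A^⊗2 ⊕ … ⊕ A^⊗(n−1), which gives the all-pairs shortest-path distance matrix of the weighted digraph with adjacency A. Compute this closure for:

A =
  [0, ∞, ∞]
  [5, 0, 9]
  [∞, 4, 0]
Closure =
  [0, ∞, ∞]
  [5, 0, 9]
  [9, 4, 0]

This is the Floyd-Warshall all-pairs shortest-path computation. For each intermediate vertex k = 0, 1, …, 2, update dist[i][j] ← min(dist[i][j], dist[i][k] + dist[k][j]). The final matrix gives, for each (i, j), the minimum total weight of any directed path from i to j (possibly empty when i = j).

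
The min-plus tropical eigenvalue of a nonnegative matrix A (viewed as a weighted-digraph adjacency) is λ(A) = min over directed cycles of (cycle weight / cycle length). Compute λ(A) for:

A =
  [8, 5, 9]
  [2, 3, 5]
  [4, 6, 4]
λ(A) = 3

Enumerate directed cycles and compute their means (weight / length). Sample:
  cycle 0 → 0: weight = 8, length = 1, mean = 8/1 ≈ 8.000
  cycle 1 → 1: weight = 3, length = 1, mean = 3/1 ≈ 3.000
  cycle 2 → 2: weight = 4, length = 1, mean = 4/1 ≈ 4.000
  cycle 0 → 1 → 0: weight = 7, length = 2, mean = 7/2 ≈ 3.500
  cycle 0 → 2 → 0: weight = 13, length = 2, mean = 13/2 ≈ 6.500
  cycle 1 → 0 → 1: weight = 7, length = 2, mean = 7/2 ≈ 3.500
Minimum mean = 3.000, attained e.g. along the cycle 1 → 1 with weight 3 and length 1. So λ(A) = 3/1 = 3.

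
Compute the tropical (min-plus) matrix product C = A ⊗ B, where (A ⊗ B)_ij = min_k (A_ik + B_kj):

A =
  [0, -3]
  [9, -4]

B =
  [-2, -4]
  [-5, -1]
A ⊗ B =
  [-8, -4]
  [-9, -5]

Apply the min-plus product entry-by-entry:
  C[0][0] = min over k of (A[0][0] + B[0][0] = 0 + -2 = -2, A[0][1] + B[1][0] = -3 + -5 = -8) = -8 (attained at k = 1)
  C[0][1] = min over k of (A[0][0] + B[0][1] = 0 + -4 = -4, A[0][1] + B[1][1] = -3 + -1 = -4) = -4 (attained at k = 0)
  C[1][0] = min over k of (A[1][0] + B[0][0] = 9 + -2 = 7, A[1][1] + B[1][0] = -4 + -5 = -9) = -9 (attained at k = 1)
  C[1][1] = min over k of (A[1][0] + B[0][1] = 9 + -4 = 5, A[1][1] + B[1][1] = -4 + -1 = -5) = -5 (attained at k = 1)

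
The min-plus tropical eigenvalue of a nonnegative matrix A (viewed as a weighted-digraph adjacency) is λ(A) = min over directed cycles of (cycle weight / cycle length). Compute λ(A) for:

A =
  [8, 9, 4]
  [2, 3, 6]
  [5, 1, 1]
λ(A) = 1

Enumerate directed cycles and compute their means (weight / length). Sample:
  cycle 0 → 0: weight = 8, length = 1, mean = 8/1 ≈ 8.000
  cycle 1 → 1: weight = 3, length = 1, mean = 3/1 ≈ 3.000
  cycle 2 → 2: weight = 1, length = 1, mean = 1/1 ≈ 1.000
  cycle 0 → 1 → 0: weight = 11, length = 2, mean = 11/2 ≈ 5.500
  cycle 0 → 2 → 0: weight = 9, length = 2, mean = 9/2 ≈ 4.500
  cycle 1 → 0 → 1: weight = 11, length = 2, mean = 11/2 ≈ 5.500
Minimum mean = 1.000, attained e.g. along the cycle 2 → 2 with weight 1 and length 1. So λ(A) = 1/1 = 1.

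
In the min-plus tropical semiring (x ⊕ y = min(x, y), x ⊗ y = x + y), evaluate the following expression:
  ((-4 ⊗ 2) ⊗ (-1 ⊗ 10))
((-4 ⊗ 2) ⊗ (-1 ⊗ 10)) = 7

Expand innermost to outermost. Recall ⊕ takes the minimum of its arguments and ⊗ takes their sum. Working out the expression ((-4 ⊗ 2) ⊗ (-1 ⊗ 10)) gives 7.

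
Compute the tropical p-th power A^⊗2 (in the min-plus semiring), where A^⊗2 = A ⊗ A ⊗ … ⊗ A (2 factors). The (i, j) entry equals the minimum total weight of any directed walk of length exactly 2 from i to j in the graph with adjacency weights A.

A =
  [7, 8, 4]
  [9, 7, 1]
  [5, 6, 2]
A^⊗2 =
  [9, 10, 6]
  [6, 7, 3]
  [7, 8, 4]

Each entry (A^⊗2)_ij equals the minimum over all length-2 walks i = v_0 → v_1 → … → v_2 = j of Σ_t A[v_t][v_{t+1}]. For example, for (i, j) = (0, 2) we minimise over 3 possible intermediate vertex sequences; the minimum is 6, attained along the walk 0 → 2 → 2.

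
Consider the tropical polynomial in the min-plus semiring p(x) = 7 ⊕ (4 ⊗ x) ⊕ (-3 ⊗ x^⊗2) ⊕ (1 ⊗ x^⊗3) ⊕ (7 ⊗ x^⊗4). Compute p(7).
p(7) = 7

A tropical monomial a ⊗ x^⊗i evaluates to a + i · x. Evaluating each term at x = 7:
  Term 0 contributes 7 + 0 · 7 = 7
  Term 1 contributes 4 + 1 · 7 = 11
  Term 2 contributes -3 + 2 · 7 = 11
  Term 3 contributes 1 + 3 · 7 = 22
  Term 4 contributes 7 + 4 · 7 = 35
p(7) = ⊕ of these = min[7, 11, 11, 22, 35] = 7.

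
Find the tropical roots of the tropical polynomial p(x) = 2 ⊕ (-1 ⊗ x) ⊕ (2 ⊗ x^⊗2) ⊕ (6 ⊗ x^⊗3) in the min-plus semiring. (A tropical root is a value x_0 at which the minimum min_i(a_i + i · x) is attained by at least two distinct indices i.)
Roots: {-4, -3, 3}

Each tropical root is a break point of the lower envelope of the lines y = a_i + i · x (there are 4 lines, with slopes 0, 1, ..., 3). Only the lines that attain the minimum somewhere contribute to roots; other lines are dominated. Here the surviving (envelope) indices are i = 3, i = 2, i = 1, i = 0.
Intersections between consecutive envelope lines give the roots: for adjacent envelope indices i < j the intersection is x = (a_i − a_j) / (j − i). Reading off the sorted break points: {-4, -3, 3}.
Verification: at each break x_0, at least two indices attain the minimum of min_i(a_i + i · x_0).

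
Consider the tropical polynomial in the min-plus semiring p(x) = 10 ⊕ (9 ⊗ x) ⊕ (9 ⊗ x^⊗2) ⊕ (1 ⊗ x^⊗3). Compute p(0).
p(0) = 1

A tropical monomial a ⊗ x^⊗i evaluates to a + i · x. Evaluating each term at x = 0:
  Term 0 contributes 10 + 0 · 0 = 10
  Term 1 contributes 9 + 1 · 0 = 9
  Term 2 contributes 9 + 2 · 0 = 9
  Term 3 contributes 1 + 3 · 0 = 1
p(0) = ⊕ of these = min[10, 9, 9, 1] = 1.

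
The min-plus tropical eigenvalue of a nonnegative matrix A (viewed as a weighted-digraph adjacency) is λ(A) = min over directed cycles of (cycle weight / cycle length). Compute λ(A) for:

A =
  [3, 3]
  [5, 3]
λ(A) = 3

Enumerate directed cycles and compute their means (weight / length). Sample:
  cycle 0 → 0: weight = 3, length = 1, mean = 3/1 ≈ 3.000
  cycle 1 → 1: weight = 3, length = 1, mean = 3/1 ≈ 3.000
  cycle 0 → 1 → 0: weight = 8, length = 2, mean = 8/2 ≈ 4.000
  cycle 1 → 0 → 1: weight = 8, length = 2, mean = 8/2 ≈ 4.000
Minimum mean = 3.000, attained e.g. along the cycle 0 → 0 with weight 3 and length 1. So λ(A) = 3/1 = 3.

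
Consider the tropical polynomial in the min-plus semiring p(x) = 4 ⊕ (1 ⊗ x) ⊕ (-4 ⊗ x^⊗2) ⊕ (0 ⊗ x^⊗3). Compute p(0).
p(0) = -4

A tropical monomial a ⊗ x^⊗i evaluates to a + i · x. Evaluating each term at x = 0:
  Term 0 contributes 4 + 0 · 0 = 4
  Term 1 contributes 1 + 1 · 0 = 1
  Term 2 contributes -4 + 2 · 0 = -4
  Term 3 contributes 0 + 3 · 0 = 0
p(0) = ⊕ of these = min[4, 1, -4, 0] = -4.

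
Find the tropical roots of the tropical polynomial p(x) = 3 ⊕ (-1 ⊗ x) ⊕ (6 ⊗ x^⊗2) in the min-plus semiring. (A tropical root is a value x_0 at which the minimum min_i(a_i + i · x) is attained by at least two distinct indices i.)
Roots: {-7, 4}

Each tropical root is a break point of the lower envelope of the lines y = a_i + i · x (there are 3 lines, with slopes 0, 1, ..., 2). Only the lines that attain the minimum somewhere contribute to roots; other lines are dominated. Here the surviving (envelope) indices are i = 2, i = 1, i = 0.
Intersections between consecutive envelope lines give the roots: for adjacent envelope indices i < j the intersection is x = (a_i − a_j) / (j − i). Reading off the sorted break points: {-7, 4}.
Verification: at each break x_0, at least two indices attain the minimum of min_i(a_i + i · x_0).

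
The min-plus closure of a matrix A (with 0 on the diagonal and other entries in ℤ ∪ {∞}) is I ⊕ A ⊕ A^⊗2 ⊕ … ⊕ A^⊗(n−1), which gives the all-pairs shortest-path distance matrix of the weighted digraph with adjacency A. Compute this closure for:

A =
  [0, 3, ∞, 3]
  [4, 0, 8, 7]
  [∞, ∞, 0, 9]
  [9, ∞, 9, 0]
Closure =
  [0, 3, 11, 3]
  [4, 0, 8, 7]
  [18, 21, 0, 9]
  [9, 12, 9, 0]

This is the Floyd-Warshall all-pairs shortest-path computation. For each intermediate vertex k = 0, 1, …, 3, update dist[i][j] ← min(dist[i][j], dist[i][k] + dist[k][j]). The final matrix gives, for each (i, j), the minimum total weight of any directed path from i to j (possibly empty when i = j).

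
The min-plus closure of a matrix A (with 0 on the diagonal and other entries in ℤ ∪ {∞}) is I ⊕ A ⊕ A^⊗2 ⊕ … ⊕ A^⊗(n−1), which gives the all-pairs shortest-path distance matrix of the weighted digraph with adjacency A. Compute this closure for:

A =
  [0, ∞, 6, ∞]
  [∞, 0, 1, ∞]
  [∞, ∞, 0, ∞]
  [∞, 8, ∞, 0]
Closure =
  [0, ∞, 6, ∞]
  [∞, 0, 1, ∞]
  [∞, ∞, 0, ∞]
  [∞, 8, 9, 0]

This is the Floyd-Warshall all-pairs shortest-path computation. For each intermediate vertex k = 0, 1, …, 3, update dist[i][j] ← min(dist[i][j], dist[i][k] + dist[k][j]). The final matrix gives, for each (i, j), the minimum total weight of any directed path from i to j (possibly empty when i = j).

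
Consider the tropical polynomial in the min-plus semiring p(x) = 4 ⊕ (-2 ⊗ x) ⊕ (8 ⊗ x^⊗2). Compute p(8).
p(8) = 4

A tropical monomial a ⊗ x^⊗i evaluates to a + i · x. Evaluating each term at x = 8:
  Term 0 contributes 4 + 0 · 8 = 4
  Term 1 contributes -2 + 1 · 8 = 6
  Term 2 contributes 8 + 2 · 8 = 24
p(8) = ⊕ of these = min[4, 6, 24] = 4.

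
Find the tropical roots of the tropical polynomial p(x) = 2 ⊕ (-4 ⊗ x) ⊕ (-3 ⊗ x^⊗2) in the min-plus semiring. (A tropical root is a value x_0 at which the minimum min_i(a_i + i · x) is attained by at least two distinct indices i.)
Roots: {-1, 6}

Each tropical root is a break point of the lower envelope of the lines y = a_i + i · x (there are 3 lines, with slopes 0, 1, ..., 2). Only the lines that attain the minimum somewhere contribute to roots; other lines are dominated. Here the surviving (envelope) indices are i = 2, i = 1, i = 0.
Intersections between consecutive envelope lines give the roots: for adjacent envelope indices i < j the intersection is x = (a_i − a_j) / (j − i). Reading off the sorted break points: {-1, 6}.
Verification: at each break x_0, at least two indices attain the minimum of min_i(a_i + i · x_0).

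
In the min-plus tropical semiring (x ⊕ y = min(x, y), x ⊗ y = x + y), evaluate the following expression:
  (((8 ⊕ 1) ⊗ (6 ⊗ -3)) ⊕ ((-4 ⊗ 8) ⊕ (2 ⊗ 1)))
(((8 ⊕ 1) ⊗ (6 ⊗ -3)) ⊕ ((-4 ⊗ 8) ⊕ (2 ⊗ 1))) = 3

Expand innermost to outermost. Recall ⊕ takes the minimum of its arguments and ⊗ takes their sum. Working out the expression (((8 ⊕ 1) ⊗ (6 ⊗ -3)) ⊕ ((-4 ⊗ 8) ⊕ (2 ⊗ 1))) gives 3.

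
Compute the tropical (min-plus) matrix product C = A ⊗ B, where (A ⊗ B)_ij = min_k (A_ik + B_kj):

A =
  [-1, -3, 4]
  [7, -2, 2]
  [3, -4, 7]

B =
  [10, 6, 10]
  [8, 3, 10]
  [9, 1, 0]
A ⊗ B =
  [5, 0, 4]
  [6, 1, 2]
  [4, -1, 6]

Apply the min-plus product entry-by-entry:
  C[0][0] = min over k of (A[0][0] + B[0][0] = -1 + 10 = 9, A[0][1] + B[1][0] = -3 + 8 = 5, A[0][2] + B[2][0] = 4 + 9 = 13) = 5 (attained at k = 1)
  C[0][1] = min over k of (A[0][0] + B[0][1] = -1 + 6 = 5, A[0][1] + B[1][1] = -3 + 3 = 0, A[0][2] + B[2][1] = 4 + 1 = 5) = 0 (attained at k = 1)
  C[0][2] = min over k of (A[0][0] + B[0][2] = -1 + 10 = 9, A[0][1] + B[1][2] = -3 + 10 = 7, A[0][2] + B[2][2] = 4 + 0 = 4) = 4 (attained at k = 2)
  C[1][0] = min over k of (A[1][0] + B[0][0] = 7 + 10 = 17, A[1][1] + B[1][0] = -2 + 8 = 6, A[1][2] + B[2][0] = 2 + 9 = 11) = 6 (attained at k = 1)
  C[1][1] = min over k of (A[1][0] + B[0][1] = 7 + 6 = 13, A[1][1] + B[1][1] = -2 + 3 = 1, A[1][2] + B[2][1] = 2 + 1 = 3) = 1 (attained at k = 1)
  C[1][2] = min over k of (A[1][0] + B[0][2] = 7 + 10 = 17, A[1][1] + B[1][2] = -2 + 10 = 8, A[1][2] + B[2][2] = 2 + 0 = 2) = 2 (attained at k = 2)
  C[2][0] = min over k of (A[2][0] + B[0][0] = 3 + 10 = 13, A[2][1] + B[1][0] = -4 + 8 = 4, A[2][2] + B[2][0] = 7 + 9 = 16) = 4 (attained at k = 1)
  C[2][1] = min over k of (A[2][0] + B[0][1] = 3 + 6 = 9, A[2][1] + B[1][1] = -4 + 3 = -1, A[2][2] + B[2][1] = 7 + 1 = 8) = -1 (attained at k = 1)
  C[2][2] = min over k of (A[2][0] + B[0][2] = 3 + 10 = 13, A[2][1] + B[1][2] = -4 + 10 = 6, A[2][2] + B[2][2] = 7 + 0 = 7) = 6 (attained at k = 1)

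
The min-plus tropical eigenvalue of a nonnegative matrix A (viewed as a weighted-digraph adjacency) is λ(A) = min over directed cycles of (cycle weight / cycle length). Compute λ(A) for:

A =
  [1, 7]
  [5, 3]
λ(A) = 1

Enumerate directed cycles and compute their means (weight / length). Sample:
  cycle 0 → 0: weight = 1, length = 1, mean = 1/1 ≈ 1.000
  cycle 1 → 1: weight = 3, length = 1, mean = 3/1 ≈ 3.000
  cycle 0 → 1 → 0: weight = 12, length = 2, mean = 12/2 ≈ 6.000
  cycle 1 → 0 → 1: weight = 12, length = 2, mean = 12/2 ≈ 6.000
Minimum mean = 1.000, attained e.g. along the cycle 0 → 0 with weight 1 and length 1. So λ(A) = 1/1 = 1.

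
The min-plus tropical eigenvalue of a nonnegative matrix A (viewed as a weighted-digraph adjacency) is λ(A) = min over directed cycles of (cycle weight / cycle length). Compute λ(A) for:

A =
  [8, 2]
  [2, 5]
λ(A) = 2

Enumerate directed cycles and compute their means (weight / length). Sample:
  cycle 0 → 0: weight = 8, length = 1, mean = 8/1 ≈ 8.000
  cycle 1 → 1: weight = 5, length = 1, mean = 5/1 ≈ 5.000
  cycle 0 → 1 → 0: weight = 4, length = 2, mean = 4/2 ≈ 2.000
  cycle 1 → 0 → 1: weight = 4, length = 2, mean = 4/2 ≈ 2.000
Minimum mean = 2.000, attained e.g. along the cycle 0 → 1 → 0 with weight 4 and length 2. So λ(A) = 4/2 = 2.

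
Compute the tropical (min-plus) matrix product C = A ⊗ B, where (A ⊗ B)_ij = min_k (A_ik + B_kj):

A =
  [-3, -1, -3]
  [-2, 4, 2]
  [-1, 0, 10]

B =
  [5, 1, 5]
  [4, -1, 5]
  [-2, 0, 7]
A ⊗ B =
  [-5, -3, 2]
  [0, -1, 3]
  [4, -1, 4]

Apply the min-plus product entry-by-entry:
  C[0][0] = min over k of (A[0][0] + B[0][0] = -3 + 5 = 2, A[0][1] + B[1][0] = -1 + 4 = 3, A[0][2] + B[2][0] = -3 + -2 = -5) = -5 (attained at k = 2)
  C[0][1] = min over k of (A[0][0] + B[0][1] = -3 + 1 = -2, A[0][1] + B[1][1] = -1 + -1 = -2, A[0][2] + B[2][1] = -3 + 0 = -3) = -3 (attained at k = 2)
  C[0][2] = min over k of (A[0][0] + B[0][2] = -3 + 5 = 2, A[0][1] + B[1][2] = -1 + 5 = 4, A[0][2] + B[2][2] = -3 + 7 = 4) = 2 (attained at k = 0)
  C[1][0] = min over k of (A[1][0] + B[0][0] = -2 + 5 = 3, A[1][1] + B[1][0] = 4 + 4 = 8, A[1][2] + B[2][0] = 2 + -2 = 0) = 0 (attained at k = 2)
  C[1][1] = min over k of (A[1][0] + B[0][1] = -2 + 1 = -1, A[1][1] + B[1][1] = 4 + -1 = 3, A[1][2] + B[2][1] = 2 + 0 = 2) = -1 (attained at k = 0)
  C[1][2] = min over k of (A[1][0] + B[0][2] = -2 + 5 = 3, A[1][1] + B[1][2] = 4 + 5 = 9, A[1][2] + B[2][2] = 2 + 7 = 9) = 3 (attained at k = 0)
  C[2][0] = min over k of (A[2][0] + B[0][0] = -1 + 5 = 4, A[2][1] + B[1][0] = 0 + 4 = 4, A[2][2] + B[2][0] = 10 + -2 = 8) = 4 (attained at k = 0)
  C[2][1] = min over k of (A[2][0] + B[0][1] = -1 + 1 = 0, A[2][1] + B[1][1] = 0 + -1 = -1, A[2][2] + B[2][1] = 10 + 0 = 10) = -1 (attained at k = 1)
  C[2][2] = min over k of (A[2][0] + B[0][2] = -1 + 5 = 4, A[2][1] + B[1][2] = 0 + 5 = 5, A[2][2] + B[2][2] = 10 + 7 = 17) = 4 (attained at k = 0)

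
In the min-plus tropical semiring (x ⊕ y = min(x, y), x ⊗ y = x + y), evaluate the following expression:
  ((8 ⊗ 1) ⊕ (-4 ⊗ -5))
((8 ⊗ 1) ⊕ (-4 ⊗ -5)) = -9

Expand innermost to outermost. Recall ⊕ takes the minimum of its arguments and ⊗ takes their sum. Working out the expression ((8 ⊗ 1) ⊕ (-4 ⊗ -5)) gives -9.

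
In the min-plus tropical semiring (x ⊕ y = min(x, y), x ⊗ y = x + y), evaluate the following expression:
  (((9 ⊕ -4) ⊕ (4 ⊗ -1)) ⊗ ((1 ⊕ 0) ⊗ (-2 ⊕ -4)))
(((9 ⊕ -4) ⊕ (4 ⊗ -1)) ⊗ ((1 ⊕ 0) ⊗ (-2 ⊕ -4))) = -8

Expand innermost to outermost. Recall ⊕ takes the minimum of its arguments and ⊗ takes their sum. Working out the expression (((9 ⊕ -4) ⊕ (4 ⊗ -1)) ⊗ ((1 ⊕ 0) ⊗ (-2 ⊕ -4))) gives -8.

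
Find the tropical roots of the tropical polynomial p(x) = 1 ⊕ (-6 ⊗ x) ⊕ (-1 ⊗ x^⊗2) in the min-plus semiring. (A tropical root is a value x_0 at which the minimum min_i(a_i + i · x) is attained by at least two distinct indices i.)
Roots: {-5, 7}

Each tropical root is a break point of the lower envelope of the lines y = a_i + i · x (there are 3 lines, with slopes 0, 1, ..., 2). Only the lines that attain the minimum somewhere contribute to roots; other lines are dominated. Here the surviving (envelope) indices are i = 2, i = 1, i = 0.
Intersections between consecutive envelope lines give the roots: for adjacent envelope indices i < j the intersection is x = (a_i − a_j) / (j − i). Reading off the sorted break points: {-5, 7}.
Verification: at each break x_0, at least two indices attain the minimum of min_i(a_i + i · x_0).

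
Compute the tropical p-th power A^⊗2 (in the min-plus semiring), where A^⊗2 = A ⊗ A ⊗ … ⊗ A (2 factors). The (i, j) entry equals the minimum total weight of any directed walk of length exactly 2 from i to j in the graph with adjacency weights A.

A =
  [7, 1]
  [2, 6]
A^⊗2 =
  [3, 7]
  [8, 3]

Each entry (A^⊗2)_ij equals the minimum over all length-2 walks i = v_0 → v_1 → … → v_2 = j of Σ_t A[v_t][v_{t+1}]. For example, for (i, j) = (0, 1) we minimise over 2 possible intermediate vertex sequences; the minimum is 7, attained along the walk 0 → 1 → 1.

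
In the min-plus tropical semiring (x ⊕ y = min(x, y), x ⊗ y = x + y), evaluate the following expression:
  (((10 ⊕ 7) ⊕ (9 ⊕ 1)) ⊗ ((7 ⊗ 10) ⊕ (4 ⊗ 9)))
(((10 ⊕ 7) ⊕ (9 ⊕ 1)) ⊗ ((7 ⊗ 10) ⊕ (4 ⊗ 9))) = 14

Expand innermost to outermost. Recall ⊕ takes the minimum of its arguments and ⊗ takes their sum. Working out the expression (((10 ⊕ 7) ⊕ (9 ⊕ 1)) ⊗ ((7 ⊗ 10) ⊕ (4 ⊗ 9))) gives 14.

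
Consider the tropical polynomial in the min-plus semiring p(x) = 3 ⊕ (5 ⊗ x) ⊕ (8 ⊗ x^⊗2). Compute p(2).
p(2) = 3

A tropical monomial a ⊗ x^⊗i evaluates to a + i · x. Evaluating each term at x = 2:
  Term 0 contributes 3 + 0 · 2 = 3
  Term 1 contributes 5 + 1 · 2 = 7
  Term 2 contributes 8 + 2 · 2 = 12
p(2) = ⊕ of these = min[3, 7, 12] = 3.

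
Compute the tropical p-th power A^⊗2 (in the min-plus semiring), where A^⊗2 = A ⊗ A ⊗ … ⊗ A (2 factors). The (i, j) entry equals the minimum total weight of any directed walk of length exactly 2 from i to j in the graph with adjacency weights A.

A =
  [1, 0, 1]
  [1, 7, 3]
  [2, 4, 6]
A^⊗2 =
  [1, 1, 2]
  [2, 1, 2]
  [3, 2, 3]

Each entry (A^⊗2)_ij equals the minimum over all length-2 walks i = v_0 → v_1 → … → v_2 = j of Σ_t A[v_t][v_{t+1}]. For example, for (i, j) = (0, 2) we minimise over 3 possible intermediate vertex sequences; the minimum is 2, attained along the walk 0 → 0 → 2.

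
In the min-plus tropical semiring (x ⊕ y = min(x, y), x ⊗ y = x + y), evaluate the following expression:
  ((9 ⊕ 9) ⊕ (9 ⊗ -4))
((9 ⊕ 9) ⊕ (9 ⊗ -4)) = 5

Expand innermost to outermost. Recall ⊕ takes the minimum of its arguments and ⊗ takes their sum. Working out the expression ((9 ⊕ 9) ⊕ (9 ⊗ -4)) gives 5.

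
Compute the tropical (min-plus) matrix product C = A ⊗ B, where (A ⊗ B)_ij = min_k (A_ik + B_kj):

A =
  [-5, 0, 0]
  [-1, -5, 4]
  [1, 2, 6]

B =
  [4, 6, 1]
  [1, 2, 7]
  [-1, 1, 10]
A ⊗ B =
  [-1, 1, -4]
  [-4, -3, 0]
  [3, 4, 2]

Apply the min-plus product entry-by-entry:
  C[0][0] = min over k of (A[0][0] + B[0][0] = -5 + 4 = -1, A[0][1] + B[1][0] = 0 + 1 = 1, A[0][2] + B[2][0] = 0 + -1 = -1) = -1 (attained at k = 0)
  C[0][1] = min over k of (A[0][0] + B[0][1] = -5 + 6 = 1, A[0][1] + B[1][1] = 0 + 2 = 2, A[0][2] + B[2][1] = 0 + 1 = 1) = 1 (attained at k = 0)
  C[0][2] = min over k of (A[0][0] + B[0][2] = -5 + 1 = -4, A[0][1] + B[1][2] = 0 + 7 = 7, A[0][2] + B[2][2] = 0 + 10 = 10) = -4 (attained at k = 0)
  C[1][0] = min over k of (A[1][0] + B[0][0] = -1 + 4 = 3, A[1][1] + B[1][0] = -5 + 1 = -4, A[1][2] + B[2][0] = 4 + -1 = 3) = -4 (attained at k = 1)
  C[1][1] = min over k of (A[1][0] + B[0][1] = -1 + 6 = 5, A[1][1] + B[1][1] = -5 + 2 = -3, A[1][2] + B[2][1] = 4 + 1 = 5) = -3 (attained at k = 1)
  C[1][2] = min over k of (A[1][0] + B[0][2] = -1 + 1 = 0, A[1][1] + B[1][2] = -5 + 7 = 2, A[1][2] + B[2][2] = 4 + 10 = 14) = 0 (attained at k = 0)
  C[2][0] = min over k of (A[2][0] + B[0][0] = 1 + 4 = 5, A[2][1] + B[1][0] = 2 + 1 = 3, A[2][2] + B[2][0] = 6 + -1 = 5) = 3 (attained at k = 1)
  C[2][1] = min over k of (A[2][0] + B[0][1] = 1 + 6 = 7, A[2][1] + B[1][1] = 2 + 2 = 4, A[2][2] + B[2][1] = 6 + 1 = 7) = 4 (attained at k = 1)
  C[2][2] = min over k of (A[2][0] + B[0][2] = 1 + 1 = 2, A[2][1] + B[1][2] = 2 + 7 = 9, A[2][2] + B[2][2] = 6 + 10 = 16) = 2 (attained at k = 0)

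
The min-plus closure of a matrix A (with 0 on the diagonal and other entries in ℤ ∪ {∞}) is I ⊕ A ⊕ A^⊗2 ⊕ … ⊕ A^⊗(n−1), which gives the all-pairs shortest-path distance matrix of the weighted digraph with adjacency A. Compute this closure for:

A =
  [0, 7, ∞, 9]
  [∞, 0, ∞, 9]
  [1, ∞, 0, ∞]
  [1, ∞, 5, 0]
Closure =
  [0, 7, 14, 9]
  [10, 0, 14, 9]
  [1, 8, 0, 10]
  [1, 8, 5, 0]

This is the Floyd-Warshall all-pairs shortest-path computation. For each intermediate vertex k = 0, 1, …, 3, update dist[i][j] ← min(dist[i][j], dist[i][k] + dist[k][j]). The final matrix gives, for each (i, j), the minimum total weight of any directed path from i to j (possibly empty when i = j).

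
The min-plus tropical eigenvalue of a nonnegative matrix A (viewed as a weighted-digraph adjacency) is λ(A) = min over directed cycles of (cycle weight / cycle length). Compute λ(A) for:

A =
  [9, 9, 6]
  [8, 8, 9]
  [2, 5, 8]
λ(A) = 4

Enumerate directed cycles and compute their means (weight / length). Sample:
  cycle 0 → 0: weight = 9, length = 1, mean = 9/1 ≈ 9.000
  cycle 1 → 1: weight = 8, length = 1, mean = 8/1 ≈ 8.000
  cycle 2 → 2: weight = 8, length = 1, mean = 8/1 ≈ 8.000
  cycle 0 → 1 → 0: weight = 17, length = 2, mean = 17/2 ≈ 8.500
  cycle 0 → 2 → 0: weight = 8, length = 2, mean = 8/2 ≈ 4.000
  cycle 1 → 0 → 1: weight = 17, length = 2, mean = 17/2 ≈ 8.500
Minimum mean = 4.000, attained e.g. along the cycle 0 → 2 → 0 with weight 8 and length 2. So λ(A) = 8/2 = 4.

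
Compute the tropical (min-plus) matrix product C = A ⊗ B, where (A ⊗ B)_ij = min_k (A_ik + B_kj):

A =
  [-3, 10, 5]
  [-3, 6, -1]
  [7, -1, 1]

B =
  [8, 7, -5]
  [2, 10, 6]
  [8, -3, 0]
A ⊗ B =
  [5, 2, -8]
  [5, -4, -8]
  [1, -2, 1]

Apply the min-plus product entry-by-entry:
  C[0][0] = min over k of (A[0][0] + B[0][0] = -3 + 8 = 5, A[0][1] + B[1][0] = 10 + 2 = 12, A[0][2] + B[2][0] = 5 + 8 = 13) = 5 (attained at k = 0)
  C[0][1] = min over k of (A[0][0] + B[0][1] = -3 + 7 = 4, A[0][1] + B[1][1] = 10 + 10 = 20, A[0][2] + B[2][1] = 5 + -3 = 2) = 2 (attained at k = 2)
  C[0][2] = min over k of (A[0][0] + B[0][2] = -3 + -5 = -8, A[0][1] + B[1][2] = 10 + 6 = 16, A[0][2] + B[2][2] = 5 + 0 = 5) = -8 (attained at k = 0)
  C[1][0] = min over k of (A[1][0] + B[0][0] = -3 + 8 = 5, A[1][1] + B[1][0] = 6 + 2 = 8, A[1][2] + B[2][0] = -1 + 8 = 7) = 5 (attained at k = 0)
  C[1][1] = min over k of (A[1][0] + B[0][1] = -3 + 7 = 4, A[1][1] + B[1][1] = 6 + 10 = 16, A[1][2] + B[2][1] = -1 + -3 = -4) = -4 (attained at k = 2)
  C[1][2] = min over k of (A[1][0] + B[0][2] = -3 + -5 = -8, A[1][1] + B[1][2] = 6 + 6 = 12, A[1][2] + B[2][2] = -1 + 0 = -1) = -8 (attained at k = 0)
  C[2][0] = min over k of (A[2][0] + B[0][0] = 7 + 8 = 15, A[2][1] + B[1][0] = -1 + 2 = 1, A[2][2] + B[2][0] = 1 + 8 = 9) = 1 (attained at k = 1)
  C[2][1] = min over k of (A[2][0] + B[0][1] = 7 + 7 = 14, A[2][1] + B[1][1] = -1 + 10 = 9, A[2][2] + B[2][1] = 1 + -3 = -2) = -2 (attained at k = 2)
  C[2][2] = min over k of (A[2][0] + B[0][2] = 7 + -5 = 2, A[2][1] + B[1][2] = -1 + 6 = 5, A[2][2] + B[2][2] = 1 + 0 = 1) = 1 (attained at k = 2)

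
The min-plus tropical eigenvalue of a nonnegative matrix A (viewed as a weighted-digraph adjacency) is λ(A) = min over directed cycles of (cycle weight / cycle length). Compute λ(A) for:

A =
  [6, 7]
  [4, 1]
λ(A) = 1

Enumerate directed cycles and compute their means (weight / length). Sample:
  cycle 0 → 0: weight = 6, length = 1, mean = 6/1 ≈ 6.000
  cycle 1 → 1: weight = 1, length = 1, mean = 1/1 ≈ 1.000
  cycle 0 → 1 → 0: weight = 11, length = 2, mean = 11/2 ≈ 5.500
  cycle 1 → 0 → 1: weight = 11, length = 2, mean = 11/2 ≈ 5.500
Minimum mean = 1.000, attained e.g. along the cycle 1 → 1 with weight 1 and length 1. So λ(A) = 1/1 = 1.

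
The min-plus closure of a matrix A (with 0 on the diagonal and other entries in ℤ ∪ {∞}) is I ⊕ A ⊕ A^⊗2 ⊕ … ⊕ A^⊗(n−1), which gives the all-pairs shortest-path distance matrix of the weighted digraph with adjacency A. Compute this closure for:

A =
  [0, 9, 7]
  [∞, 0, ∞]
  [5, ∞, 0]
Closure =
  [0, 9, 7]
  [∞, 0, ∞]
  [5, 14, 0]

This is the Floyd-Warshall all-pairs shortest-path computation. For each intermediate vertex k = 0, 1, …, 2, update dist[i][j] ← min(dist[i][j], dist[i][k] + dist[k][j]). The final matrix gives, for each (i, j), the minimum total weight of any directed path from i to j (possibly empty when i = j).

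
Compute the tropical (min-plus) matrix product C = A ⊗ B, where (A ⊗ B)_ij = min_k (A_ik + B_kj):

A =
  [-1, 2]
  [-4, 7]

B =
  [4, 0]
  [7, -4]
A ⊗ B =
  [3, -2]
  [0, -4]

Apply the min-plus product entry-by-entry:
  C[0][0] = min over k of (A[0][0] + B[0][0] = -1 + 4 = 3, A[0][1] + B[1][0] = 2 + 7 = 9) = 3 (attained at k = 0)
  C[0][1] = min over k of (A[0][0] + B[0][1] = -1 + 0 = -1, A[0][1] + B[1][1] = 2 + -4 = -2) = -2 (attained at k = 1)
  C[1][0] = min over k of (A[1][0] + B[0][0] = -4 + 4 = 0, A[1][1] + B[1][0] = 7 + 7 = 14) = 0 (attained at k = 0)
  C[1][1] = min over k of (A[1][0] + B[0][1] = -4 + 0 = -4, A[1][1] + B[1][1] = 7 + -4 = 3) = -4 (attained at k = 0)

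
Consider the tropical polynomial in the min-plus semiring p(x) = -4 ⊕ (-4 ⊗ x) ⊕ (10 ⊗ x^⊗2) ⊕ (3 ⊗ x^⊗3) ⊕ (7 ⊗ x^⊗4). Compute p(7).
p(7) = -4

A tropical monomial a ⊗ x^⊗i evaluates to a + i · x. Evaluating each term at x = 7:
  Term 0 contributes -4 + 0 · 7 = -4
  Term 1 contributes -4 + 1 · 7 = 3
  Term 2 contributes 10 + 2 · 7 = 24
  Term 3 contributes 3 + 3 · 7 = 24
  Term 4 contributes 7 + 4 · 7 = 35
p(7) = ⊕ of these = min[-4, 3, 24, 24, 35] = -4.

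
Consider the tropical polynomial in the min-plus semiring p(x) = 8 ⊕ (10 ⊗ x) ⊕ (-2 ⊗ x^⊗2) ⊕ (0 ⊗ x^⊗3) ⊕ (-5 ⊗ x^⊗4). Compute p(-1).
p(-1) = -9

A tropical monomial a ⊗ x^⊗i evaluates to a + i · x. Evaluating each term at x = -1:
  Term 0 contributes 8 + 0 · -1 = 8
  Term 1 contributes 10 + 1 · -1 = 9
  Term 2 contributes -2 + 2 · -1 = -4
  Term 3 contributes 0 + 3 · -1 = -3
  Term 4 contributes -5 + 4 · -1 = -9
p(-1) = ⊕ of these = min[8, 9, -4, -3, -9] = -9.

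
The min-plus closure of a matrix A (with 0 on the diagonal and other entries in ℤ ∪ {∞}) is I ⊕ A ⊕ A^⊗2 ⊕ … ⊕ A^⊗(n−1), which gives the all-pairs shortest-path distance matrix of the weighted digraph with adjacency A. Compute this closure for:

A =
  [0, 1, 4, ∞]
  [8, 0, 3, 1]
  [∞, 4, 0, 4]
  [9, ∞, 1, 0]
Closure =
  [0, 1, 3, 2]
  [8, 0, 2, 1]
  [12, 4, 0, 4]
  [9, 5, 1, 0]

This is the Floyd-Warshall all-pairs shortest-path computation. For each intermediate vertex k = 0, 1, …, 3, update dist[i][j] ← min(dist[i][j], dist[i][k] + dist[k][j]). The final matrix gives, for each (i, j), the minimum total weight of any directed path from i to j (possibly empty when i = j).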